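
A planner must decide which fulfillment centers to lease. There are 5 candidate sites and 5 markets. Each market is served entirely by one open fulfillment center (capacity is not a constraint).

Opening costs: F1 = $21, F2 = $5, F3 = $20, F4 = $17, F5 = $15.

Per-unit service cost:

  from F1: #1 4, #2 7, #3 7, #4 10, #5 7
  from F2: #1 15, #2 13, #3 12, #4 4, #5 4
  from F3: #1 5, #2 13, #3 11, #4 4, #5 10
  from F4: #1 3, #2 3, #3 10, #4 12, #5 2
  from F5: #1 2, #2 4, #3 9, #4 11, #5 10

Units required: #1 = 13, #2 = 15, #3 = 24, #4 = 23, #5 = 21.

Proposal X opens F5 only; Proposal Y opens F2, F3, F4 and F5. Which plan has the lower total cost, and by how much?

Proposal Y is cheaper by 302.

Proposal X: {F5}: #1→F5 2·13=26, #2→F5 4·15=60, #3→F5 9·24=216, #4→F5 11·23=253, #5→F5 10·21=210. Service 765; fixed 15; total 780.
Proposal Y: {F2, F3, F4, F5}: #1→F5 2·13=26, #2→F4 3·15=45, #3→F5 9·24=216, #4→F2 4·23=92, #5→F4 2·21=42. Service 421; fixed 57; total 478.
Difference: |780 − 478| = 302.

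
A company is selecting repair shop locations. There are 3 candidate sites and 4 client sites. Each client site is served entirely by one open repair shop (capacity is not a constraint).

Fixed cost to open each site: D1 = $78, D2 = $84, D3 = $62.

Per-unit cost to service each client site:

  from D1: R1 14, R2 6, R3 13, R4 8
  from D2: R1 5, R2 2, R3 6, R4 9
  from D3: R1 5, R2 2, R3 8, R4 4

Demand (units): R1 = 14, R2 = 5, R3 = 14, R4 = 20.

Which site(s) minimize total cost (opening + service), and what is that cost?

Open D3 only; minimum total cost 334.

For any fixed open set, each client site goes to its cheapest open site; total = fixed + service.
{D3}: R1→D3 5·14=70, R2→D3 2·5=10, R3→D3 8·14=112, R4→D3 4·20=80. Service 272; fixed 62; total 334.
{D2, D3}: R1→D2 5·14=70, R2→D2 2·5=10, R3→D2 6·14=84, R4→D3 4·20=80. Service 244; fixed 146; total 390.
{D1, D3}: service 272 + fixed 140 = 412
{D1, D2, D3}: service 244 + fixed 224 = 468
(All 7 nonempty subsets were checked; D3 only is lowest.)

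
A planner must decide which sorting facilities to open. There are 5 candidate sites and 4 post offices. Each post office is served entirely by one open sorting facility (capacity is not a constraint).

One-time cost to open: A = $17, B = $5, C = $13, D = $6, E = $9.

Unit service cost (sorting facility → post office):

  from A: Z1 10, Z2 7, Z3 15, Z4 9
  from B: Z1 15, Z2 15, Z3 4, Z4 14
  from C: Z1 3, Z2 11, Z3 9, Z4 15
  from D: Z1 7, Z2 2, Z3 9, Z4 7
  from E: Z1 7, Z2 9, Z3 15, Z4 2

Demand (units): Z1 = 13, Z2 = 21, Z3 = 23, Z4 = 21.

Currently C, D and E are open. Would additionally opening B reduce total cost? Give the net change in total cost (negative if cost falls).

Yes — net change −110 (cost falls by 110).

Current service cost with {C, D, E}: 330.
Adding B: each post office re-picks its cheapest; new service cost 215, saving 115.
Extra fixed cost: 5. Net change = 5 − 115 = -110.
(Totals: 358 → 248.)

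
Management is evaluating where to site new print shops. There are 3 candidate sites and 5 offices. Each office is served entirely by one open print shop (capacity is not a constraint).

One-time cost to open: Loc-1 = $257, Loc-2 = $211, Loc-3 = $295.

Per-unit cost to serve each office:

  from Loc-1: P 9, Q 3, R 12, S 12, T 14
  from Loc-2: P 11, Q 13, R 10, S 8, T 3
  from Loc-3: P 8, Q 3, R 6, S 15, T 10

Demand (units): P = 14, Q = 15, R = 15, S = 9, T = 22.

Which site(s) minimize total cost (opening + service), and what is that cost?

For any fixed open set, each office goes to its cheapest open site; total = fixed + service.
{Loc-2}: P→Loc-2 11·14=154, Q→Loc-2 13·15=195, R→Loc-2 10·15=150, S→Loc-2 8·9=72, T→Loc-2 3·22=66. Service 637; fixed 211; total 848.
{Loc-2, Loc-3}: service 385 + fixed 506 = 891
{Loc-3}: service 602 + fixed 295 = 897
{Loc-1, Loc-2, Loc-3}: P→Loc-3 8·14=112, Q→Loc-1 3·15=45, R→Loc-3 6·15=90, S→Loc-2 8·9=72, T→Loc-2 3·22=66. Service 385; fixed 763; total 1148.
(All 7 nonempty subsets were checked; Loc-2 only is lowest.)

Open Loc-2 only; minimum total cost 848.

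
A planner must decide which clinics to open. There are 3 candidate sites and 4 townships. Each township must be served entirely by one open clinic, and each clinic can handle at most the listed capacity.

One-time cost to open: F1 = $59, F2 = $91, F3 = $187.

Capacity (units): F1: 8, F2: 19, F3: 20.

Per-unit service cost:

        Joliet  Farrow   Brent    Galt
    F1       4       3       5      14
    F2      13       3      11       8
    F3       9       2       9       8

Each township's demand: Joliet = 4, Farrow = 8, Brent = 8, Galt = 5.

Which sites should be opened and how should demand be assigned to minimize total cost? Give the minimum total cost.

Open {F1, F2}: Joliet→F2 13·4=52, Farrow→F2 3·8=24, Brent→F1 5·8=40, Galt→F2 8·5=40.
Loads: F1 carries 8/8, F2 carries 17/19. Service 156; fixed 150; total 306.
Next best feasible plan costs 354.

Minimum total cost: 306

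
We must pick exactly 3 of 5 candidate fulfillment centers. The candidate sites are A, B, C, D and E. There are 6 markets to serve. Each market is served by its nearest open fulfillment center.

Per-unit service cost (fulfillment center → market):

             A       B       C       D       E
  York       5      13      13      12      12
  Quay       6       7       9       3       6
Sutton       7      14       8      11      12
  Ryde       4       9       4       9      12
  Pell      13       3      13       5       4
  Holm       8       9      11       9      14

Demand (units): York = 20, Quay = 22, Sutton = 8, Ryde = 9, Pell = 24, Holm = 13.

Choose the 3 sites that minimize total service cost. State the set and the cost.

With exactly 3 open, each market uses its cheapest among the chosen.
{A, B, D}: York→A 5·20=100, Quay→D 3·22=66, Sutton→A 7·8=56, Ryde→A 4·9=36, Pell→B 3·24=72, Holm→A 8·13=104. Service cost 434.
{A, D, E}: service cost 458
{A, C, D}: service cost 482
Among all 10 size-3 choices, {A, B, D} is lowest.

Choose A, B and D; total service cost 434.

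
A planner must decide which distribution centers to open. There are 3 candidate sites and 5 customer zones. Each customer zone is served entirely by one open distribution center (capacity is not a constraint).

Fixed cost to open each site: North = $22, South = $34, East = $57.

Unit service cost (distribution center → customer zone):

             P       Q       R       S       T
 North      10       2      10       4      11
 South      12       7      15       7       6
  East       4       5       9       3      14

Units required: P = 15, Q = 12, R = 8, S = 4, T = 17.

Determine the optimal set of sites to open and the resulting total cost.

For any fixed open set, each customer zone goes to its cheapest open site; total = fixed + service.
{North, South, East}: P→East 4·15=60, Q→North 2·12=24, R→East 9·8=72, S→East 3·4=12, T→South 6·17=102. Service 270; fixed 113; total 383.
{South, East}: service 306 + fixed 91 = 397
{North, South}: P→North 10·15=150, Q→North 2·12=24, R→North 10·8=80, S→North 4·4=16, T→South 6·17=102. Service 372; fixed 56; total 428.
{North}: service 457 + fixed 22 = 479
No other subset beats 383.

Open North, South and East; minimum total cost 383.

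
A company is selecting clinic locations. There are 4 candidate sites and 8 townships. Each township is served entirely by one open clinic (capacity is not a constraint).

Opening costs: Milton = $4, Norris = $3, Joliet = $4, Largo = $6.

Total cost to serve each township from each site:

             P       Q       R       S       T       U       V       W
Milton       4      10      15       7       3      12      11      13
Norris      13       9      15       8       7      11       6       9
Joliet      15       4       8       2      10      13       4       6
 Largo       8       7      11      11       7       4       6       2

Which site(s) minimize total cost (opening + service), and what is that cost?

For any fixed open set, each township goes to its cheapest open site; total = fixed + service.
{Milton, Joliet, Largo}: P→Milton 4, Q→Joliet 4, R→Joliet 8, S→Joliet 2, T→Milton 3, U→Largo 4, V→Joliet 4, W→Largo 2. Service 31; fixed 14; total 45.
{Milton, Norris, Joliet, Largo}: service 31 + fixed 17 = 48
{Joliet, Largo}: service 39 + fixed 10 = 49
{Norris}: P→Norris 13, Q→Norris 9, R→Norris 15, S→Norris 8, T→Norris 7, U→Norris 11, V→Norris 6, W→Norris 9. Service 78; fixed 3; total 81.
No other subset beats 45.

Open Milton, Joliet and Largo; minimum total cost 45.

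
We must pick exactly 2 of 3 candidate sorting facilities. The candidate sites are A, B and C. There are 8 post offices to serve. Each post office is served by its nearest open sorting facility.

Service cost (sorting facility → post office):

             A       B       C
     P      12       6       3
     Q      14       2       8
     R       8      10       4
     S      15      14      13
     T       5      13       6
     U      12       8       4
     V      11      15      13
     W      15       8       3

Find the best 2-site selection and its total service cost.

Choose B and C; total service cost 48.

With exactly 2 open, each post office uses its cheapest among the chosen.
{B, C}: P→C 3, Q→B 2, R→C 4, S→C 13, T→C 6, U→C 4, V→C 13, W→C 3. Service cost 48.
{A, C}: service cost 51
{A, B}: service cost 62
Among all 3 size-2 choices, {B, C} is lowest.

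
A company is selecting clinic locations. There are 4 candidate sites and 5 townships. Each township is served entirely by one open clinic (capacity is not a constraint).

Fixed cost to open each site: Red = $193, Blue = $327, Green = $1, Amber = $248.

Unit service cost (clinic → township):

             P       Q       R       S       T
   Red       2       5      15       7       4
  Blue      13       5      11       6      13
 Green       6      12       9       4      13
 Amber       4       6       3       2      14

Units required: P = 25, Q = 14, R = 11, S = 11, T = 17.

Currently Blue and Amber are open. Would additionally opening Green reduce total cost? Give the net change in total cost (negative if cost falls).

No — net change +1 (cost rises by 1).

Current service cost with {Blue, Amber}: 446.
Adding Green: each township re-picks its cheapest; new service cost 446, saving 0.
Extra fixed cost: 1. Net change = 1 − 0 = 1.
(Totals: 1021 → 1022.)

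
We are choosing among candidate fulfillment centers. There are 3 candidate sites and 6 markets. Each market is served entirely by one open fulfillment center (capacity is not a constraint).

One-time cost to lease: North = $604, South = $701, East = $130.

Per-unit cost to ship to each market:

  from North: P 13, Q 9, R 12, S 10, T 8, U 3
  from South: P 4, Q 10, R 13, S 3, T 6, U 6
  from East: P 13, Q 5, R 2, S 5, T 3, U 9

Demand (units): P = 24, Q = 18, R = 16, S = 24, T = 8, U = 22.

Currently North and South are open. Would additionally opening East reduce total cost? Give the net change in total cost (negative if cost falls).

Current service cost with {North, South}: 636.
Adding East: each market re-picks its cheapest; new service cost 380, saving 256.
Extra fixed cost: 130. Net change = 130 − 256 = -126.
(Totals: 1941 → 1815.)

Yes — net change −126 (cost falls by 126).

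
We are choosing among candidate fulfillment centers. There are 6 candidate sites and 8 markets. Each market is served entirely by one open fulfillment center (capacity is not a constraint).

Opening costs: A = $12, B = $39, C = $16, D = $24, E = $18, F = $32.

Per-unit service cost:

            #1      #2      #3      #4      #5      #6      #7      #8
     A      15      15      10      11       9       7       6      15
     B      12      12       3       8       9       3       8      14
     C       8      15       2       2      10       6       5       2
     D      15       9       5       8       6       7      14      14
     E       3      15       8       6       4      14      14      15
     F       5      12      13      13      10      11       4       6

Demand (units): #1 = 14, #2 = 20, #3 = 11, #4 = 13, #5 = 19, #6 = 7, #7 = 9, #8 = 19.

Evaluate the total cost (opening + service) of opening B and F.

Each market is assigned to its cheapest site among the open ones.
{B, F}: #1→F 5·14=70, #2→B 12·20=240, #3→B 3·11=33, #4→B 8·13=104, #5→B 9·19=171, #6→B 3·7=21, #7→F 4·9=36, #8→F 6·19=114. Service 789; fixed 71; total 860.

Total cost: 860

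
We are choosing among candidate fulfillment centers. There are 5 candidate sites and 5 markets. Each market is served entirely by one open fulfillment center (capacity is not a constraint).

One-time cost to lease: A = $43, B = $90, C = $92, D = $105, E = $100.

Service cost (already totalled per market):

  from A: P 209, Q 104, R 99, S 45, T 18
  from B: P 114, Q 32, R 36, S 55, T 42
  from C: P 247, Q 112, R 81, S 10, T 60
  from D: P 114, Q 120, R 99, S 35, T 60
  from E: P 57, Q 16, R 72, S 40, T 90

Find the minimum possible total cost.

For any fixed open set, each market goes to its cheapest open site; total = fixed + service.
{A, E}: P→E 57, Q→E 16, R→E 72, S→E 40, T→A 18. Service 203; fixed 143; total 346.
{B}: P→B 114, Q→B 32, R→B 36, S→B 55, T→B 42. Service 279; fixed 90; total 369.
{E}: P→E 57, Q→E 16, R→E 72, S→E 40, T→E 90. Service 275; fixed 100; total 375.
{A, B, C, D, E}: P→E 57, Q→E 16, R→B 36, S→C 10, T→A 18. Service 137; fixed 430; total 567.
No other subset beats 346.

Minimum total cost: 346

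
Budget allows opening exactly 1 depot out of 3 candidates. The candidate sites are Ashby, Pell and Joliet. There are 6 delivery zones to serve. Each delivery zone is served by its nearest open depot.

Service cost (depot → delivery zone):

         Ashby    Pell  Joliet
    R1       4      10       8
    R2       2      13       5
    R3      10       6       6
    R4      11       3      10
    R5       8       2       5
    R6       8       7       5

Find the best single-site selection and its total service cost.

Choose Joliet only; total service cost 39.

With exactly 1 open, each delivery zone uses its cheapest among the chosen.
{Joliet}: R1→Joliet 8, R2→Joliet 5, R3→Joliet 6, R4→Joliet 10, R5→Joliet 5, R6→Joliet 5. Service cost 39.
{Pell}: service cost 41
{Ashby}: service cost 43
Among all 3 size-1 choices, {Joliet} is lowest.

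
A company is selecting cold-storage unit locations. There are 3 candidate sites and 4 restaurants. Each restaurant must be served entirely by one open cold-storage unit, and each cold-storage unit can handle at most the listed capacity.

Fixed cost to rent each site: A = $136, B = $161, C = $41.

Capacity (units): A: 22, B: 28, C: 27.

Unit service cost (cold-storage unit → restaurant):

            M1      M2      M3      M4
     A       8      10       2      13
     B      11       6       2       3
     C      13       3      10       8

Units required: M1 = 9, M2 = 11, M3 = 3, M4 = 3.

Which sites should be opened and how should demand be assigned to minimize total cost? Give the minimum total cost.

Open {C}: M1→C 13·9=117, M2→C 3·11=33, M3→C 10·3=30, M4→C 8·3=24.
Loads: C carries 26/27. Service 204; fixed 41; total 245.
Next best feasible plan costs 312.

Minimum total cost: 245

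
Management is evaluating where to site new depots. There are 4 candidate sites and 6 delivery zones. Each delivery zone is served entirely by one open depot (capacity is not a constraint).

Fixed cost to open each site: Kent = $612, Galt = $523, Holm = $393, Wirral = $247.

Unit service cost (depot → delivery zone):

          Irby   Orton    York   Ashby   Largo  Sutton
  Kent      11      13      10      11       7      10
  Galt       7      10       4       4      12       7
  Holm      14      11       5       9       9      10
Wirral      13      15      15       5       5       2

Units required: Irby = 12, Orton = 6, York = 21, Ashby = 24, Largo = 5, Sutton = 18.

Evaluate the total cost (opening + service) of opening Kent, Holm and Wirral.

Each delivery zone is assigned to its cheapest site among the open ones.
{Kent, Holm, Wirral}: Irby→Kent 11·12=132, Orton→Holm 11·6=66, York→Holm 5·21=105, Ashby→Wirral 5·24=120, Largo→Wirral 5·5=25, Sutton→Wirral 2·18=36. Service 484; fixed 1252; total 1736.

Total cost: 1736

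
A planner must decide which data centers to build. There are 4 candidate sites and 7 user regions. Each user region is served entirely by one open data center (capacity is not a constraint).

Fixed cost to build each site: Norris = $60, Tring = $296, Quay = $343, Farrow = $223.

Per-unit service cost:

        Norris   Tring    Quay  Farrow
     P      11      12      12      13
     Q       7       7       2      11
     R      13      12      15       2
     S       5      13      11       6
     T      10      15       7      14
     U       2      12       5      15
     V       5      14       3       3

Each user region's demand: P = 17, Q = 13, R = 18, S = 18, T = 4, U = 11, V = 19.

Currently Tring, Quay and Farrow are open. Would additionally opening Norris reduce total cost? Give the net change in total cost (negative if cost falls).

Current service cost with {Tring, Quay, Farrow}: 514.
Adding Norris: each user region re-picks its cheapest; new service cost 446, saving 68.
Extra fixed cost: 60. Net change = 60 − 68 = -8.
(Totals: 1376 → 1368.)

Yes — net change −8 (cost falls by 8).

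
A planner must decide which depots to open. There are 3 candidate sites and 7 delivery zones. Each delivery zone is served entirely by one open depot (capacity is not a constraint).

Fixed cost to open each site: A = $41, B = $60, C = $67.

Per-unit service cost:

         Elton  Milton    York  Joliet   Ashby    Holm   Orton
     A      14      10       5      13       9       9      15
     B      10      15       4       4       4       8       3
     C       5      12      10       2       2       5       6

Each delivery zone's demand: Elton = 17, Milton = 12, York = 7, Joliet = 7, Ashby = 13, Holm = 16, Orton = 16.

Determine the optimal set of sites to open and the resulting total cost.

Open B and C; minimum total cost 552.

For any fixed open set, each delivery zone goes to its cheapest open site; total = fixed + service.
{B, C}: Elton→C 5·17=85, Milton→C 12·12=144, York→B 4·7=28, Joliet→C 2·7=14, Ashby→C 2·13=26, Holm→C 5·16=80, Orton→B 3·16=48. Service 425; fixed 127; total 552.
{A, C}: Elton→C 5·17=85, Milton→A 10·12=120, York→A 5·7=35, Joliet→C 2·7=14, Ashby→C 2·13=26, Holm→C 5·16=80, Orton→C 6·16=96. Service 456; fixed 108; total 564.
{A, B, C}: service 401 + fixed 168 = 569
{A}: Elton→A 14·17=238, Milton→A 10·12=120, York→A 5·7=35, Joliet→A 13·7=91, Ashby→A 9·13=117, Holm→A 9·16=144, Orton→A 15·16=240. Service 985; fixed 41; total 1026.
(All 7 nonempty subsets were checked; B and C is lowest.)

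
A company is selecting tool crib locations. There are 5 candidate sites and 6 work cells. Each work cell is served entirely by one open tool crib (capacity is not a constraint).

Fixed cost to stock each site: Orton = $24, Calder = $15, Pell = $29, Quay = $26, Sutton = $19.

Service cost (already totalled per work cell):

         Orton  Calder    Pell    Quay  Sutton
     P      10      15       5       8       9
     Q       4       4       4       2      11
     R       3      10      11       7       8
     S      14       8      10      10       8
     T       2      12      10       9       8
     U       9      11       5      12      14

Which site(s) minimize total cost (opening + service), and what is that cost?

Open Orton only; minimum total cost 66.

For any fixed open set, each work cell goes to its cheapest open site; total = fixed + service.
{Orton}: P→Orton 10, Q→Orton 4, R→Orton 3, S→Orton 14, T→Orton 2, U→Orton 9. Service 42; fixed 24; total 66.
{Pell}: service 45 + fixed 29 = 74
{Quay}: service 48 + fixed 26 = 74
{Orton, Calder, Pell, Quay, Sutton}: service 25 + fixed 113 = 138
No other subset beats 66.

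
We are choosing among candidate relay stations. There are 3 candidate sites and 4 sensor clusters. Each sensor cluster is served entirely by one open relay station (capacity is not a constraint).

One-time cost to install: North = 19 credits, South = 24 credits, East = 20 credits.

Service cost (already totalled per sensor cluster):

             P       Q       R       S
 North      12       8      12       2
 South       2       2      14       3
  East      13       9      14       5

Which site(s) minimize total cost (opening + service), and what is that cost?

Open South only; minimum total cost 45.

For any fixed open set, each sensor cluster goes to its cheapest open site; total = fixed + service.
{South}: P→South 2, Q→South 2, R→South 14, S→South 3. Service 21; fixed 24; total 45.
{North}: service 34 + fixed 19 = 53
{North, South}: service 18 + fixed 43 = 61
{North, South, East}: service 18 + fixed 63 = 81
No other subset beats 45.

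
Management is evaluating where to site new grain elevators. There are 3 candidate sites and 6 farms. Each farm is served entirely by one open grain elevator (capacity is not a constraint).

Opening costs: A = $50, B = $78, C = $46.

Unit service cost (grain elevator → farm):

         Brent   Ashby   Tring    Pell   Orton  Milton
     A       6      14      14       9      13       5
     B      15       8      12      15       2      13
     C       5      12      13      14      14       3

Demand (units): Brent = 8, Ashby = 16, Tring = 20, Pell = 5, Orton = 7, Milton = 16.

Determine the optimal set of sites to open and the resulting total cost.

For any fixed open set, each farm goes to its cheapest open site; total = fixed + service.
{B, C}: Brent→C 5·8=40, Ashby→B 8·16=128, Tring→B 12·20=240, Pell→C 14·5=70, Orton→B 2·7=14, Milton→C 3·16=48. Service 540; fixed 124; total 664.
{A, B}: service 555 + fixed 128 = 683
{A, B, C}: Brent→C 5·8=40, Ashby→B 8·16=128, Tring→B 12·20=240, Pell→A 9·5=45, Orton→B 2·7=14, Milton→C 3·16=48. Service 515; fixed 174; total 689.
{C}: Brent→C 5·8=40, Ashby→C 12·16=192, Tring→C 13·20=260, Pell→C 14·5=70, Orton→C 14·7=98, Milton→C 3·16=48. Service 708; fixed 46; total 754.
(All 7 nonempty subsets were checked; B and C is lowest.)

Open B and C; minimum total cost 664.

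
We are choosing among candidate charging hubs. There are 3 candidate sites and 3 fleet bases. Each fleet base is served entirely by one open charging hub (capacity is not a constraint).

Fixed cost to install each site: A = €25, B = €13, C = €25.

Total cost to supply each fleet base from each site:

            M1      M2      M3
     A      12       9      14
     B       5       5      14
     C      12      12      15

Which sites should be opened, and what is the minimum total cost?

For any fixed open set, each fleet base goes to its cheapest open site; total = fixed + service.
{B}: M1→B 5, M2→B 5, M3→B 14. Service 24; fixed 13; total 37.
{A}: service 35 + fixed 25 = 60
{A, B}: service 24 + fixed 38 = 62
{A, B, C}: service 24 + fixed 63 = 87
No other subset beats 37.

Open B only; minimum total cost 37.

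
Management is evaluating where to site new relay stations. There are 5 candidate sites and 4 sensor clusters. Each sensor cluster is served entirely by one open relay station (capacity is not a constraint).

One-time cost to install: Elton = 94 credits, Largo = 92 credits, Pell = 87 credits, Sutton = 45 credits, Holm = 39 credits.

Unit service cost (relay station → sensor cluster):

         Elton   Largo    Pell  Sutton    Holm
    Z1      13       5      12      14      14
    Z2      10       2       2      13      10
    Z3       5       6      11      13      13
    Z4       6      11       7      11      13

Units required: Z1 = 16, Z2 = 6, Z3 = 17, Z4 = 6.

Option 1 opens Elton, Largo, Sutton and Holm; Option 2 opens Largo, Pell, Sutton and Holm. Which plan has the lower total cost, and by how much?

Option 1: {Elton, Largo, Sutton, Holm}: Z1→Largo 5·16=80, Z2→Largo 2·6=12, Z3→Elton 5·17=85, Z4→Elton 6·6=36. Service 213; fixed 270; total 483.
Option 2: {Largo, Pell, Sutton, Holm}: Z1→Largo 5·16=80, Z2→Largo 2·6=12, Z3→Largo 6·17=102, Z4→Pell 7·6=42. Service 236; fixed 263; total 499.
Difference: |483 − 499| = 16.

Option 1 is cheaper by 16.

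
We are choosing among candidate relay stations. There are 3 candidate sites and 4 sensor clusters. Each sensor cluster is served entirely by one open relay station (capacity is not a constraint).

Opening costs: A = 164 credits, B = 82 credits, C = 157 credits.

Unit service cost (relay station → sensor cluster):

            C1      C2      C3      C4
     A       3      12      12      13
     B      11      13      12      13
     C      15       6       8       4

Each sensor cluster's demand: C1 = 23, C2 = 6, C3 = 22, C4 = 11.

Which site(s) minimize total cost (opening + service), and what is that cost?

Open A and C; minimum total cost 646.

For any fixed open set, each sensor cluster goes to its cheapest open site; total = fixed + service.
{A, C}: C1→A 3·23=69, C2→C 6·6=36, C3→C 8·22=176, C4→C 4·11=44. Service 325; fixed 321; total 646.
{A}: service 548 + fixed 164 = 712
{A, B, C}: C1→A 3·23=69, C2→C 6·6=36, C3→C 8·22=176, C4→C 4·11=44. Service 325; fixed 403; total 728.
{B}: C1→B 11·23=253, C2→B 13·6=78, C3→B 12·22=264, C4→B 13·11=143. Service 738; fixed 82; total 820.
No other subset beats 646.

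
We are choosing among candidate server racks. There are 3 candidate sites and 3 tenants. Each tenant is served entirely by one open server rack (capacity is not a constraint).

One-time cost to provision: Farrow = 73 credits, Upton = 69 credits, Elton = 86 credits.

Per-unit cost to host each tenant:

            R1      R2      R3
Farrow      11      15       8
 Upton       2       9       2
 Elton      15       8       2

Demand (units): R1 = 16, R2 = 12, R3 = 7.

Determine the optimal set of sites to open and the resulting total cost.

For any fixed open set, each tenant goes to its cheapest open site; total = fixed + service.
{Upton}: R1→Upton 2·16=32, R2→Upton 9·12=108, R3→Upton 2·7=14. Service 154; fixed 69; total 223.
{Farrow, Upton}: R1→Upton 2·16=32, R2→Upton 9·12=108, R3→Upton 2·7=14. Service 154; fixed 142; total 296.
{Upton, Elton}: R1→Upton 2·16=32, R2→Elton 8·12=96, R3→Upton 2·7=14. Service 142; fixed 155; total 297.
{Farrow, Upton, Elton}: service 142 + fixed 228 = 370
(All 7 nonempty subsets were checked; Upton only is lowest.)

Open Upton only; minimum total cost 223.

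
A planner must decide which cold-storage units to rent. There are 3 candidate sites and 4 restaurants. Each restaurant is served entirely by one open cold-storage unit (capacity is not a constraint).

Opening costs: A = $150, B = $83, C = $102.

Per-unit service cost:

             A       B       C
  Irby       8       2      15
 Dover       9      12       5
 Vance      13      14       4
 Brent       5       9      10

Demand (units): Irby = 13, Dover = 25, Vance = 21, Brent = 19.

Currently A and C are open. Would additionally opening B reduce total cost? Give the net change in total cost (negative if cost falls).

Current service cost with {A, C}: 408.
Adding B: each restaurant re-picks its cheapest; new service cost 330, saving 78.
Extra fixed cost: 83. Net change = 83 − 78 = 5.
(Totals: 660 → 665.)

No — net change +5 (cost rises by 5).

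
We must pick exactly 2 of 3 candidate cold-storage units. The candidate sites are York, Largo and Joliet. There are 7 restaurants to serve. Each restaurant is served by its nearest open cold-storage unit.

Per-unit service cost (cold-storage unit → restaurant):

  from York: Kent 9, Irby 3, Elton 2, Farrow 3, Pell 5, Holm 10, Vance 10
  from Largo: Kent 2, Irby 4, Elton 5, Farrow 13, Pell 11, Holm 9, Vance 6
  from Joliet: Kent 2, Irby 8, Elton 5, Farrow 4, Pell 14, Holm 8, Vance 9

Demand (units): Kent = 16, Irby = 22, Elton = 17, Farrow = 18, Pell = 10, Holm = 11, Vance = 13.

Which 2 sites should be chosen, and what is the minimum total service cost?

With exactly 2 open, each restaurant uses its cheapest among the chosen.
{York, Largo}: Kent→Largo 2·16=32, Irby→York 3·22=66, Elton→York 2·17=34, Farrow→York 3·18=54, Pell→York 5·10=50, Holm→Largo 9·11=99, Vance→Largo 6·13=78. Service cost 413.
{York, Joliet}: service cost 441
{Largo, Joliet}: service cost 553
Among all 3 size-2 choices, {York, Largo} is lowest.

Choose York and Largo; total service cost 413.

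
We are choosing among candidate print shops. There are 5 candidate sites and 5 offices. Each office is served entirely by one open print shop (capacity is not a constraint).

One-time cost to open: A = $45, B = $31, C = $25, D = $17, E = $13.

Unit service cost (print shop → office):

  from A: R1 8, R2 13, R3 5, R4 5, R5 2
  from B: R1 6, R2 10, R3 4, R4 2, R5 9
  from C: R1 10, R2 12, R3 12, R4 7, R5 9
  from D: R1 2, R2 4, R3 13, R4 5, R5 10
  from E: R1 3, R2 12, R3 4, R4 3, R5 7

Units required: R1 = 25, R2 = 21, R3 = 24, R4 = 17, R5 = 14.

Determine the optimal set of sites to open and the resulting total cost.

For any fixed open set, each office goes to its cheapest open site; total = fixed + service.
{A, D, E}: R1→D 2·25=50, R2→D 4·21=84, R3→E 4·24=96, R4→E 3·17=51, R5→A 2·14=28. Service 309; fixed 75; total 384.
{A, B, D}: service 292 + fixed 93 = 385
{A, B, D, E}: service 292 + fixed 106 = 398
{A, B, C, D, E}: service 292 + fixed 131 = 423
No other subset beats 384.

Open A, D and E; minimum total cost 384.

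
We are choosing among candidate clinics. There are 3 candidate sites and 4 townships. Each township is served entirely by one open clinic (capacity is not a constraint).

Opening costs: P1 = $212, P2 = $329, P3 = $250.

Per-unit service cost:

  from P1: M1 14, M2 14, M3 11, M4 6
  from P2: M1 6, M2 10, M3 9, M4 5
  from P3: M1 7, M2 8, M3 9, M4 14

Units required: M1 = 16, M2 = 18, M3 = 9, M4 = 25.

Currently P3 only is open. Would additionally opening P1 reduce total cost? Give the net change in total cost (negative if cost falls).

Current service cost with {P3}: 687.
Adding P1: each township re-picks its cheapest; new service cost 487, saving 200.
Extra fixed cost: 212. Net change = 212 − 200 = 12.
(Totals: 937 → 949.)

No — net change +12 (cost rises by 12).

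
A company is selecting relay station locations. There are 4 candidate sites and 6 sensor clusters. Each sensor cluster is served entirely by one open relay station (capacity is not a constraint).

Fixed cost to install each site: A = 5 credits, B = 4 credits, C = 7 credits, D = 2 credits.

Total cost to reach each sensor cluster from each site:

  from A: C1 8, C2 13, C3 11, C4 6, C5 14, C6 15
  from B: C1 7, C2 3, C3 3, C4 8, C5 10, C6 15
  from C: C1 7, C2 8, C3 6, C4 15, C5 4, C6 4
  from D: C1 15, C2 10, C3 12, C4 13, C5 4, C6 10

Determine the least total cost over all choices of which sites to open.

For any fixed open set, each sensor cluster goes to its cheapest open site; total = fixed + service.
{B, C}: C1→B 7, C2→B 3, C3→B 3, C4→B 8, C5→C 4, C6→C 4. Service 29; fixed 11; total 40.
{B, D}: service 35 + fixed 6 = 41
{B, C, D}: C1→B 7, C2→B 3, C3→B 3, C4→B 8, C5→C 4, C6→C 4. Service 29; fixed 13; total 42.
{A, B, C, D}: service 27 + fixed 18 = 45
No other subset beats 40.

Minimum total cost: 40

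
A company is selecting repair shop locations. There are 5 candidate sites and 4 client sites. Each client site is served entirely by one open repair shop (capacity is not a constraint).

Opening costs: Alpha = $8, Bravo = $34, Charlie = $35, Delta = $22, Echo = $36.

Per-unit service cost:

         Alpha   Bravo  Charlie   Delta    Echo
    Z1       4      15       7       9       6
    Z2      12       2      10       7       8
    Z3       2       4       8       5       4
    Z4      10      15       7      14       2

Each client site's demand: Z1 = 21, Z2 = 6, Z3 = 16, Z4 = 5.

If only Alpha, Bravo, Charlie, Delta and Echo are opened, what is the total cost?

Total cost: 273

Each client site is assigned to its cheapest site among the open ones.
{Alpha, Bravo, Charlie, Delta, Echo}: Z1→Alpha 4·21=84, Z2→Bravo 2·6=12, Z3→Alpha 2·16=32, Z4→Echo 2·5=10. Service 138; fixed 135; total 273.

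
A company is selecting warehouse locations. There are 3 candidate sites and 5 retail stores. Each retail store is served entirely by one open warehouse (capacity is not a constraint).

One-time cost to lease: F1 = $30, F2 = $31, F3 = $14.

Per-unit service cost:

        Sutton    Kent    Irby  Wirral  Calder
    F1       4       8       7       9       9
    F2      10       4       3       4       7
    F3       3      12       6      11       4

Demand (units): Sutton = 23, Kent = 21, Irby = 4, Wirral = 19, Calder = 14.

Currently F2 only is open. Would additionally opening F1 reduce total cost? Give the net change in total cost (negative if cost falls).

Yes — net change −108 (cost falls by 108).

Current service cost with {F2}: 500.
Adding F1: each retail store re-picks its cheapest; new service cost 362, saving 138.
Extra fixed cost: 30. Net change = 30 − 138 = -108.
(Totals: 531 → 423.)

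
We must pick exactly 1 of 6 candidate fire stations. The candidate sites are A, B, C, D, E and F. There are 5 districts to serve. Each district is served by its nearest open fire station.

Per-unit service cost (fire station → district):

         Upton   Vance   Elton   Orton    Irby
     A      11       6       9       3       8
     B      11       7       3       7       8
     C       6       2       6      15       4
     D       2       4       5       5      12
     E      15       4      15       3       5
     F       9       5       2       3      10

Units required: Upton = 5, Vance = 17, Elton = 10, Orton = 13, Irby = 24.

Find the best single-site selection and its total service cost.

Choose C only; total service cost 415.

With exactly 1 open, each district uses its cheapest among the chosen.
{C}: Upton→C 6·5=30, Vance→C 2·17=34, Elton→C 6·10=60, Orton→C 15·13=195, Irby→C 4·24=96. Service cost 415.
{F}: service cost 429
{E}: service cost 452
Among all 6 size-1 choices, {C} is lowest.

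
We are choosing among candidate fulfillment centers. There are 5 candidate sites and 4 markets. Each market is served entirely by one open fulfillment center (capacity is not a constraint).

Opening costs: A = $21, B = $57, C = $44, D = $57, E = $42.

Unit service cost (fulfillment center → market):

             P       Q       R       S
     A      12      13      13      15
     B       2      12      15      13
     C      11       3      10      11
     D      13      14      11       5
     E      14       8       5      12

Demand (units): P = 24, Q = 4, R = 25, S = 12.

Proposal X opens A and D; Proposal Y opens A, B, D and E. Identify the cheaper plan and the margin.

Proposal X: {A, D}: P→A 12·24=288, Q→A 13·4=52, R→D 11·25=275, S→D 5·12=60. Service 675; fixed 78; total 753.
Proposal Y: {A, B, D, E}: P→B 2·24=48, Q→E 8·4=32, R→E 5·25=125, S→D 5·12=60. Service 265; fixed 177; total 442.
Difference: |753 − 442| = 311.

Proposal Y is cheaper by 311.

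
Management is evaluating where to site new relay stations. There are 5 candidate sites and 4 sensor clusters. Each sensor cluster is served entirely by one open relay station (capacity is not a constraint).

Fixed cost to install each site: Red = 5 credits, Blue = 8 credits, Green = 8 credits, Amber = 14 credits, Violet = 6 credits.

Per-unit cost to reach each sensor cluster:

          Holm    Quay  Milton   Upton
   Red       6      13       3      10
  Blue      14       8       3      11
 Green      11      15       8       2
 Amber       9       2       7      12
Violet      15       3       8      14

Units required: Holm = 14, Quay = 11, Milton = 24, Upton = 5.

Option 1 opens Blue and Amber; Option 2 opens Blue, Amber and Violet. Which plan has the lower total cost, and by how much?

Option 1: {Blue, Amber}: Holm→Amber 9·14=126, Quay→Amber 2·11=22, Milton→Blue 3·24=72, Upton→Blue 11·5=55. Service 275; fixed 22; total 297.
Option 2: {Blue, Amber, Violet}: Holm→Amber 9·14=126, Quay→Amber 2·11=22, Milton→Blue 3·24=72, Upton→Blue 11·5=55. Service 275; fixed 28; total 303.
Difference: |297 − 303| = 6.

Option 1 is cheaper by 6.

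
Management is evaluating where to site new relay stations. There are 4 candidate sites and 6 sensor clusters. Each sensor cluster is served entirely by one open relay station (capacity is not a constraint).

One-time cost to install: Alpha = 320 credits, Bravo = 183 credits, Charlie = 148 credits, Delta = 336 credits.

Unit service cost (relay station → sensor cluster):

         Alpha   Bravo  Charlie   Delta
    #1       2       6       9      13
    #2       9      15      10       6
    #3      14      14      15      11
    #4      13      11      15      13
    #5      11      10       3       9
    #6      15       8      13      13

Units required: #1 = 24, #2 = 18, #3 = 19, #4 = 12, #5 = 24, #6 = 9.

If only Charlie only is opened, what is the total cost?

Total cost: 1198

Each sensor cluster is assigned to its cheapest site among the open ones.
{Charlie}: #1→Charlie 9·24=216, #2→Charlie 10·18=180, #3→Charlie 15·19=285, #4→Charlie 15·12=180, #5→Charlie 3·24=72, #6→Charlie 13·9=117. Service 1050; fixed 148; total 1198.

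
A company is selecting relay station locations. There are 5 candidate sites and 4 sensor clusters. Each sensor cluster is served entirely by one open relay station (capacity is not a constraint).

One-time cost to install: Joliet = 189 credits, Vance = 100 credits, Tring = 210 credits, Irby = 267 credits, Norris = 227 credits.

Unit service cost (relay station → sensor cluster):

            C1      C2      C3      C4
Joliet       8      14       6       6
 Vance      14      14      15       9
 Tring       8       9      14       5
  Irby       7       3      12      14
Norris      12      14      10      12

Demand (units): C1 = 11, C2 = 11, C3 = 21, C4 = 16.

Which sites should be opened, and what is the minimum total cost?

For any fixed open set, each sensor cluster goes to its cheapest open site; total = fixed + service.
{Joliet}: C1→Joliet 8·11=88, C2→Joliet 14·11=154, C3→Joliet 6·21=126, C4→Joliet 6·16=96. Service 464; fixed 189; total 653.
{Joliet, Vance}: service 464 + fixed 289 = 753
{Tring}: C1→Tring 8·11=88, C2→Tring 9·11=99, C3→Tring 14·21=294, C4→Tring 5·16=80. Service 561; fixed 210; total 771.
{Joliet, Vance, Tring, Irby, Norris}: service 316 + fixed 993 = 1309
No other subset beats 653.

Open Joliet only; minimum total cost 653.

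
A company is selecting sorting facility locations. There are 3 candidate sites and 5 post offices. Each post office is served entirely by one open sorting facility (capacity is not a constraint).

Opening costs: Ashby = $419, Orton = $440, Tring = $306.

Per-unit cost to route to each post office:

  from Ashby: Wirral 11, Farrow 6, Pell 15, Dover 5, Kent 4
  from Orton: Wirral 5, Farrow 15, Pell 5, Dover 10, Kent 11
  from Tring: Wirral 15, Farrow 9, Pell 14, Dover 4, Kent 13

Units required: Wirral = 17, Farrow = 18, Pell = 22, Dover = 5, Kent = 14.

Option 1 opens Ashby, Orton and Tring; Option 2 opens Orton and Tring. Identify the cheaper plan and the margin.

Option 2 is cheaper by 267.

Option 1: {Ashby, Orton, Tring}: Wirral→Orton 5·17=85, Farrow→Ashby 6·18=108, Pell→Orton 5·22=110, Dover→Tring 4·5=20, Kent→Ashby 4·14=56. Service 379; fixed 1165; total 1544.
Option 2: {Orton, Tring}: Wirral→Orton 5·17=85, Farrow→Tring 9·18=162, Pell→Orton 5·22=110, Dover→Tring 4·5=20, Kent→Orton 11·14=154. Service 531; fixed 746; total 1277.
Difference: |1544 − 1277| = 267.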